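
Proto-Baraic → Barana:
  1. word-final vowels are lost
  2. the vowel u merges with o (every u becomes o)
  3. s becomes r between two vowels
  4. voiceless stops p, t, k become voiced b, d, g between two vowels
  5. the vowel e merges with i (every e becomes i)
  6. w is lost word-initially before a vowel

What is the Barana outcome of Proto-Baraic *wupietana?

obiidan

Barana: start from *wupietana.
  rule 1 (apocope): wupietana → wupietan
  rule 2 (vowel merger): wupietan → wopietan
  rule 3: no change — wopietan
  rule 4 (intervocalic voicing): wopietan → wobiedan
  rule 5 (vowel merger): wobiedan → wobiidan
  rule 6 (glide loss): wobiidan → obiidan
  ⇒ Barana obiidan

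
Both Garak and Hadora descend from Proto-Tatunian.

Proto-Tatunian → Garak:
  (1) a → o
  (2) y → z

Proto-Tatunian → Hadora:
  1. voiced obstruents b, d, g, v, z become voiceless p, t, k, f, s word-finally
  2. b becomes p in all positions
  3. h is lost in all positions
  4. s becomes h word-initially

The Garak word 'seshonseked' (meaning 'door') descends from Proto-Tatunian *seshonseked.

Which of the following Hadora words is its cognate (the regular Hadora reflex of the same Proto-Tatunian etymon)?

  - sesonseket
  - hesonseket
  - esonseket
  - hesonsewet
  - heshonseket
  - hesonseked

hesonseket

Hadora: *seshonseked
  seshonseked → seshonseket   [final devoicing]
  seshonseket (rule 2 does not apply)
  seshonseket → sesonseket   [h-loss]
  sesonseket → hesonseket   [debuccalisation]
  giving Hadora hesonseket.
Among the options, 'hesonseket' alone shows every Hadora change applied in order.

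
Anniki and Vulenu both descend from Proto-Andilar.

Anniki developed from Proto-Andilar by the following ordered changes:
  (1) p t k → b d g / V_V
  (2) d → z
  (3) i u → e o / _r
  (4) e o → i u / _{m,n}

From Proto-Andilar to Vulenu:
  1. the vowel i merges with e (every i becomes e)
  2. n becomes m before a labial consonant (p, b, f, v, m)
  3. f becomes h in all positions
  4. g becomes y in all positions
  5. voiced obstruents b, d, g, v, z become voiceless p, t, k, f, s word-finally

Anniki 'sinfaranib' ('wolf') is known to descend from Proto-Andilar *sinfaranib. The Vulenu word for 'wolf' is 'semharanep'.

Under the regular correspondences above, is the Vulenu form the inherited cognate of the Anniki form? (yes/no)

Derive the expected Vulenu reflex of *sinfaranib:
Vulenu: *sinfaranib > senfaraneb > semfaraneb > semharaneb > semharanep  (by vowel merger, nasal place assimilation, unconditioned shift, final devoicing)
Vulenu 'semharanep' matches the regular reflex exactly, so the pair is cognate.

yes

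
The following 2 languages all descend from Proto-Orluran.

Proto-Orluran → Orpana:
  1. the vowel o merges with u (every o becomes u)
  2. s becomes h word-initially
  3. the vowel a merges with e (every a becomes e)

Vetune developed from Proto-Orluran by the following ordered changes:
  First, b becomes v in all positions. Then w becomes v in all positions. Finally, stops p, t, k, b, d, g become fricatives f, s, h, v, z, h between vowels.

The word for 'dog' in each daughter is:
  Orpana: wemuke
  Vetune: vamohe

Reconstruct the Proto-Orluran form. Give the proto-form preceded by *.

*wamoke

Position 5: Orpana has k, Vetune has h. Orpana preserves k here (none of its changes turn any other segment into k), so the proto-segment is *k.
Position 4: Orpana has u, Vetune has o. Vetune preserves o here (none of its changes turn any other segment into o), so the proto-segment is *o.
Position 1: Orpana has w, Vetune has v. Orpana preserves w here (none of its changes turn any other segment into w), so the proto-segment is *w.
Verify the candidate proto-form against each daughter:
Orpana: *wamoke > wamuke > wemuke  (by vowel merger, vowel merger)
Vetune: start from *wamoke.
  rule 1: no change — wamoke
  rule 2 (unconditioned shift): wamoke → vamoke
  rule 3 (intervocalic lenition): vamoke → vamohe
  ⇒ Vetune vamohe
No other proto-form is consistent with every reflex, so the reconstruction is *wamoke.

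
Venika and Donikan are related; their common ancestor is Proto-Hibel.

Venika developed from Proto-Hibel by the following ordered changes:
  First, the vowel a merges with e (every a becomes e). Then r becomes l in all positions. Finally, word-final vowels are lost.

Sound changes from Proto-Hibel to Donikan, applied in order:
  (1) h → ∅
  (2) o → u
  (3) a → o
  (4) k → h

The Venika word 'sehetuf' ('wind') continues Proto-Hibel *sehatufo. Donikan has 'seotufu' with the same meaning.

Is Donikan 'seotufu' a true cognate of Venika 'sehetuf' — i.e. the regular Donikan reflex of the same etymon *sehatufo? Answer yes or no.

yes

Derive the expected Donikan reflex of *sehatufo:
Donikan: *sehatufo > seatufo > seatufu > seotufu  (by h-loss, vowel merger, vowel merger)
Donikan 'seotufu' matches the regular reflex exactly, so the pair is cognate.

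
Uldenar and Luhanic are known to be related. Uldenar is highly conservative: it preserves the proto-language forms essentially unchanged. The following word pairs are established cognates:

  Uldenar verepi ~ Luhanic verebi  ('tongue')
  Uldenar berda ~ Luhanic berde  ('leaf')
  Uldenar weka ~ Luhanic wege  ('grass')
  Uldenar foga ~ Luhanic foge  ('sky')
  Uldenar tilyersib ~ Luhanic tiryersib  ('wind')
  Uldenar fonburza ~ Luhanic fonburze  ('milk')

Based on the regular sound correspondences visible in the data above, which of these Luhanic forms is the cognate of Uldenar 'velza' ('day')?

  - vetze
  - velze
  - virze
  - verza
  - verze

tilyersib ~ tiryersib — Uldenar l corresponds to Luhanic r after a vowel, before a consonant other than r, m, n, p, b, f, v.
berda ~ berde, weka ~ wege — Uldenar a corresponds to Luhanic e word-finally.
Applying these to Uldenar 'velza':
  velza → verza   (l→r after a vowel, before a consonant other than r, m, n, p, b, f, v)
  verza → verze   (a→e word-finally)
So the Luhanic cognate is 'verze'.

verze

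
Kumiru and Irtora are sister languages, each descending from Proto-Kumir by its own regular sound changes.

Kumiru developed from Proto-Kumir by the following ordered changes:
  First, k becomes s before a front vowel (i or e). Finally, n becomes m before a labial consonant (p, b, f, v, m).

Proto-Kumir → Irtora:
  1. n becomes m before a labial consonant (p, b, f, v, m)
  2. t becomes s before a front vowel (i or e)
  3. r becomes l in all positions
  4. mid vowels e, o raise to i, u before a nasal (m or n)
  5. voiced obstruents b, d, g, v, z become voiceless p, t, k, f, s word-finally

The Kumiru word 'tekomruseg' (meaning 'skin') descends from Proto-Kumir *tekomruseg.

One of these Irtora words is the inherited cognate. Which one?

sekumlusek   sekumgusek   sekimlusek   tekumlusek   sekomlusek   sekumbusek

Irtora: *tekomruseg
  tekomruseg (rule 1 does not apply)
  tekomruseg → sekomruseg   [palatalisation]
  sekomruseg → sekomluseg   [unconditioned shift]
  sekomluseg → sekumluseg   [pre-nasal raising]
  sekumluseg → sekumlusek   [final devoicing]
  giving Irtora sekumlusek.
Only 'sekumlusek' matches the regular Irtora development of *tekomruseg.

sekumlusek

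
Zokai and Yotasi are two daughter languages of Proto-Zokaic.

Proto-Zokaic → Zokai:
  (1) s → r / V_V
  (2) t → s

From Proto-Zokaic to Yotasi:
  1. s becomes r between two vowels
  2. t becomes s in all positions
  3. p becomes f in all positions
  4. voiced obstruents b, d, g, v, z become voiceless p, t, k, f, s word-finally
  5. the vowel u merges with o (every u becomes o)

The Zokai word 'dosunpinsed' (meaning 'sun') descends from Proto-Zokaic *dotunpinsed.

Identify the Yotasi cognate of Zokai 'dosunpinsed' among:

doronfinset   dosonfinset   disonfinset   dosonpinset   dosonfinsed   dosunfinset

dosonfinset

Yotasi: *dotunpinsed
  dotunpinsed (rule 1 does not apply)
  dotunpinsed → dosunpinsed   [unconditioned shift]
  dosunpinsed → dosunfinsed   [unconditioned shift]
  dosunfinsed → dosunfinset   [final devoicing]
  dosunfinset → dosonfinset   [vowel merger]
  giving Yotasi dosonfinset.
The other candidates each miss or misapply at least one Yotasi change.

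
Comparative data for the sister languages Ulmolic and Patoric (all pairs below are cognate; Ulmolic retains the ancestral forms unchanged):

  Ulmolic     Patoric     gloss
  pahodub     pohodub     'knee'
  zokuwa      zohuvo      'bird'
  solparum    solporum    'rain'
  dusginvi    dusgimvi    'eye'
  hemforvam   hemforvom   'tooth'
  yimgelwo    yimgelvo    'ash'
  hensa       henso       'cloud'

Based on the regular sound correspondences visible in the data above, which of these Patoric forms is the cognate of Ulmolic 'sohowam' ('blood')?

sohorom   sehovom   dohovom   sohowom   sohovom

zokuwa ~ zohuvo — Ulmolic w corresponds to Patoric v between vowels (before a back vowel).
hemforvam ~ hemforvom — Ulmolic a corresponds to Patoric o after a consonant, before a nasal.
Applying these to Ulmolic 'sohowam':
  sohowam → sohovam   (w→v between vowels (before a back vowel))
  sohovam → sohovom   (a→o after a consonant, before a nasal)
So the Patoric cognate is 'sohovom'.

sohovom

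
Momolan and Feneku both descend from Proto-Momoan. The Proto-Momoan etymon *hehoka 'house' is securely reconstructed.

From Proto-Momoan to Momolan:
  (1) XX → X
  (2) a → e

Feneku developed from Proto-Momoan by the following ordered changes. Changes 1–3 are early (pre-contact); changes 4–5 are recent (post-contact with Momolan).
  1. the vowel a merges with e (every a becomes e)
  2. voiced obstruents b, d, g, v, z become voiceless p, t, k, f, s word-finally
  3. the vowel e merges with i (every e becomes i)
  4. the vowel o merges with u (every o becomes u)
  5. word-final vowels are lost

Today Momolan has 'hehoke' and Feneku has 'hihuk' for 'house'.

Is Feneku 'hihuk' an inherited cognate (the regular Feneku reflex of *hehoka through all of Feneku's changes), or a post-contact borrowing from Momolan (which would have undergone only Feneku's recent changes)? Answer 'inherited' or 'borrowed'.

If inherited, *hehoka would pass through all of Feneku's changes:
Feneku: *hehoka > hehoke > hihoki > hihuki > hihuk  (by vowel merger, vowel merger, vowel merger, apocope)
If borrowed from Momolan 'hehoke' after the early changes, it would undergo only the recent ones:
  rule 4 (vowel merger): hehoke → hehuke
  rule 5 (apocope): hehuke → hehuk
  ⇒ as a loan: hehuk
Feneku 'hihuk' matches the inherited outcome exactly, so it is an inherited cognate, not a loan.

inherited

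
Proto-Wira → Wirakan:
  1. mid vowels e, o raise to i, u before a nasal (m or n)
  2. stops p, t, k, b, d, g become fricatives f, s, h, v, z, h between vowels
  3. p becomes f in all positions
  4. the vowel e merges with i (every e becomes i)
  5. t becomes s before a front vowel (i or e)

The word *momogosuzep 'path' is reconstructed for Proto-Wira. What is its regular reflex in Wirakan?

Wirakan: start from *momogosuzep.
  rule 1 (pre-nasal raising): momogosuzep → mumogosuzep
  rule 2 (intervocalic lenition): mumogosuzep → mumohosuzep
  rule 3 (unconditioned shift): mumohosuzep → mumohosuzef
  rule 4 (vowel merger): mumohosuzef → mumohosuzif
  rule 5: no change — mumohosuzif
  ⇒ Wirakan mumohosuzif

mumohosuzif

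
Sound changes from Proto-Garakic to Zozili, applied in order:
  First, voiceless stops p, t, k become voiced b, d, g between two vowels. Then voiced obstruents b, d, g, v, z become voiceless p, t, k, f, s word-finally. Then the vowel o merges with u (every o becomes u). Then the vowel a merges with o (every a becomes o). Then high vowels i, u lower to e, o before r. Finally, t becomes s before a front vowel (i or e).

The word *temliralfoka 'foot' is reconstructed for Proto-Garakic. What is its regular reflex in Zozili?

semlerolfugo

Zozili: *temliralfoka > temliralfoga > temliralfuga > temlirolfugo > temlerolfugo > semlerolfugo  (by intervocalic voicing, vowel merger, vowel merger, pre-rhotic lowering, palatalisation)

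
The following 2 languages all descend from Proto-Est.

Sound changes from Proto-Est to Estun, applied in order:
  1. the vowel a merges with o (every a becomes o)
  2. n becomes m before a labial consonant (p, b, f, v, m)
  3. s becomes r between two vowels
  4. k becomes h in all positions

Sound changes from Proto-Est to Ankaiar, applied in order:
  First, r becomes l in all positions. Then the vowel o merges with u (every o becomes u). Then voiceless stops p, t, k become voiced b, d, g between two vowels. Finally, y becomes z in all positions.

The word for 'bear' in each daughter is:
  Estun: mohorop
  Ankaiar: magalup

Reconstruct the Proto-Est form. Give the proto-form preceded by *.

*makarop

Position 2: Estun has o, Ankaiar has a. Ankaiar preserves a here (none of its changes turn any other segment into a), so the proto-segment is *a.
Position 4: Estun has o, Ankaiar has a. Ankaiar preserves a here (none of its changes turn any other segment into a), so the proto-segment is *a.
Continuing position by position gives *makarop; check it forward:
Estun: *makarop
  makarop → mokorop   [vowel merger]
  mokorop (rule 2 does not apply)
  mokorop (rule 3 does not apply)
  mokorop → mohorop   [unconditioned shift]
  giving Estun mohorop.
Ankaiar: *makarop > makalop > makalup > magalup  (by unconditioned shift, vowel merger, intervocalic voicing)
No other proto-form is consistent with every reflex, so the reconstruction is *makarop.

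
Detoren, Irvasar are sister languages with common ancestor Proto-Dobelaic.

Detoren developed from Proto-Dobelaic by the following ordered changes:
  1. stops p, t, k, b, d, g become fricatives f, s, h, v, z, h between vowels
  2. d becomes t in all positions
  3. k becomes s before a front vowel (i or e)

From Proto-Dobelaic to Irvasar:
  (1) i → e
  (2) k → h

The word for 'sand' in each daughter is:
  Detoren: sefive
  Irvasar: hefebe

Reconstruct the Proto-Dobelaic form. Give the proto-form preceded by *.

Position 5: Detoren has v, Irvasar has b. Irvasar preserves b here (none of its changes turn any other segment into b), so the proto-segment is *b.
Position 1: Detoren has s, Irvasar has h. Taking the neighbouring segments as reconstructed: Detoren s could go back to *k or *s; Irvasar h could go back to *k or *h — the one source consistent with every daughter is *k.
This points to *kefibe. Verify forward in each daughter:
Detoren: *kefibe > kefive > sefive  (by intervocalic lenition, palatalisation)
Irvasar: *kefibe
  kefibe → kefebe   [vowel merger]
  kefebe → hefebe   [unconditioned shift]
  giving Irvasar hefebe.
*kefibe is the unique common source.

*kefibe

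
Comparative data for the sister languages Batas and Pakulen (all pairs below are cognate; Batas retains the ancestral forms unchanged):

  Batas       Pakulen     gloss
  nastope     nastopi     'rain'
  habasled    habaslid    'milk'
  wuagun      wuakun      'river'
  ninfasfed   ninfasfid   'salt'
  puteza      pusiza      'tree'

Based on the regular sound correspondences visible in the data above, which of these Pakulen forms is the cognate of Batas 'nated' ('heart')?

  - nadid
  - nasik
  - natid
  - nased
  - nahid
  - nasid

puteza ~ pusiza — Batas t corresponds to Pakulen s between vowels (before a front vowel).
habasled ~ habaslid, ninfasfed ~ ninfasfid — Batas e corresponds to Pakulen i after a consonant, before a consonant other than r, m, n, p, b, f, v.
Applying these to Batas 'nated':
  nated → nased   (t→s between vowels (before a front vowel))
  nased → nasid   (e→i after a consonant, before a consonant other than r, m, n, p, b, f, v)
So the Pakulen cognate is 'nasid'.

nasid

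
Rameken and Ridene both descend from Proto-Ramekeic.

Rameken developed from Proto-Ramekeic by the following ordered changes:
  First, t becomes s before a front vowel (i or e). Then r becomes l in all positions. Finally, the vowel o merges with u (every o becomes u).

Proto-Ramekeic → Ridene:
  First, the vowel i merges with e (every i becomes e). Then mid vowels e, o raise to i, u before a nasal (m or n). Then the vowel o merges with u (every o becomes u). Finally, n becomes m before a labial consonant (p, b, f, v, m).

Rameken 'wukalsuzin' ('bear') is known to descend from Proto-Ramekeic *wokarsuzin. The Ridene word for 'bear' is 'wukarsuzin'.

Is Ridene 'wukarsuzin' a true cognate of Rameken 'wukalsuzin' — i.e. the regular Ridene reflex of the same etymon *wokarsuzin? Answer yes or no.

yes

Derive the expected Ridene reflex of *wokarsuzin:
Ridene: *wokarsuzin > wokarsuzen > wokarsuzin > wukarsuzin  (by vowel merger, pre-nasal raising, vowel merger)
Ridene 'wukarsuzin' matches the regular reflex exactly, so the pair is cognate.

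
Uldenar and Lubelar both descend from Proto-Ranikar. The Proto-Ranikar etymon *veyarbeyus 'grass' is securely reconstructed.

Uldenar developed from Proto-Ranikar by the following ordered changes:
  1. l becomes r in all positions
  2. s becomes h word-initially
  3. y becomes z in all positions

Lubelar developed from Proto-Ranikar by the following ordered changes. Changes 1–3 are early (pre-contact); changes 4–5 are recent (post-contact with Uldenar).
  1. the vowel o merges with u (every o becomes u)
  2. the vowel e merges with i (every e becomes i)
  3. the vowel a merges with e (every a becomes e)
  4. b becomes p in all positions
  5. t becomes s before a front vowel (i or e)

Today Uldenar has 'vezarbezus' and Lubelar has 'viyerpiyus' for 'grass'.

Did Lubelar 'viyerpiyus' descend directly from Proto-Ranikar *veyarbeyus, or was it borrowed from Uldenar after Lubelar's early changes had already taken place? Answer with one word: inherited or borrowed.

If inherited, *veyarbeyus would pass through all of Lubelar's changes:
Lubelar: *veyarbeyus > viyarbiyus > viyerbiyus > viyerpiyus  (by vowel merger, vowel merger, unconditioned shift)
If borrowed from Uldenar 'vezarbezus' after the early changes, it would undergo only the recent ones:
  rule 4 (unconditioned shift): vezarbezus → vezarpezus
  rule 5 (palatalisation): no change (vezarpezus)
  ⇒ as a loan: vezarpezus
Lubelar 'viyerpiyus' matches the inherited outcome exactly, so it is an inherited cognate, not a loan.

inherited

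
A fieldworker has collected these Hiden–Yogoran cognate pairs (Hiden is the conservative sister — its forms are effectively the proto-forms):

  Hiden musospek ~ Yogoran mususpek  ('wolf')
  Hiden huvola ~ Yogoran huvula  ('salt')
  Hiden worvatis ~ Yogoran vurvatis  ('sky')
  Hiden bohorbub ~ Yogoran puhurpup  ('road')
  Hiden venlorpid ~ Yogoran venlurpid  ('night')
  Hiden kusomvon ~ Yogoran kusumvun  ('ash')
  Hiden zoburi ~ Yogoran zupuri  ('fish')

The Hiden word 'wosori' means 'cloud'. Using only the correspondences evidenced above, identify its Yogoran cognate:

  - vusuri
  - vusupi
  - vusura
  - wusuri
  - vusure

vusuri

worvatis ~ vurvatis — Hiden w corresponds to Yogoran v word-initially before a back vowel.
musospek ~ mususpek, huvola ~ huvula — Hiden o corresponds to Yogoran u after a consonant, before a consonant other than r, m, n, p, b, f, v.
worvatis ~ vurvatis, bohorbub ~ puhurpup — Hiden o corresponds to Yogoran u after a consonant, before r.
Applying these to Hiden 'wosori':
  wosori → vosori   (w→v word-initially before a back vowel)
  vosori → vusori   (o→u after a consonant, before a consonant other than r, m, n, p, b, f, v)
  vusori → vusuri   (o→u after a consonant, before r)
So the Yogoran cognate is 'vusuri'.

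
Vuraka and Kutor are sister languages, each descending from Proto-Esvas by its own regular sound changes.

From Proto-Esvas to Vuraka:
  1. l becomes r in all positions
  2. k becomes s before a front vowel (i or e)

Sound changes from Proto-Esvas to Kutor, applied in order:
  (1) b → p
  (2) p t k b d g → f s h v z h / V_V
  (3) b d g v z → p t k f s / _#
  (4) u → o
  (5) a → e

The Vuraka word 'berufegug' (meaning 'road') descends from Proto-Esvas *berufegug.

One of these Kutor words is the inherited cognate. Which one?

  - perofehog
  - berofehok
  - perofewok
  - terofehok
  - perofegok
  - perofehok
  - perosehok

Kutor: start from *berufegug.
  rule 1 (unconditioned shift): berufegug → perufegug
  rule 2 (intervocalic lenition): perufegug → perufehug
  rule 3 (final devoicing): perufehug → perufehuk
  rule 4 (vowel merger): perufehuk → perofehok
  rule 5: no change — perofehok
  ⇒ Kutor perofehok
The other candidates each miss or misapply at least one Kutor change.

perofehok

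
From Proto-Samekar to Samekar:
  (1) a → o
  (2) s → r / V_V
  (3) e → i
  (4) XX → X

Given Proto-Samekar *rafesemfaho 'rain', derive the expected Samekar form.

rofirimfoho

Samekar: *rafesemfaho > rofesemfoho > roferemfoho > rofirimfoho  (by vowel merger, rhotacism, vowel merger)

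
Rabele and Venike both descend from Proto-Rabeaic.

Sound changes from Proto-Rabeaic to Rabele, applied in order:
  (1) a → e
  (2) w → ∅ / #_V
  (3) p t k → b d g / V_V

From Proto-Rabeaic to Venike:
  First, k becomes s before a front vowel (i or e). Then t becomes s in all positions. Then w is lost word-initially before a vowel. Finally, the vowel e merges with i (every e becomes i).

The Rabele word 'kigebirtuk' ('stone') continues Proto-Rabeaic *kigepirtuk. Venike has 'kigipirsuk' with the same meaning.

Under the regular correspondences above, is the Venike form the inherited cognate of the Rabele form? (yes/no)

Derive the expected Venike reflex of *kigepirtuk:
Venike: start from *kigepirtuk.
  rule 1 (palatalisation): kigepirtuk → sigepirtuk
  rule 2 (unconditioned shift): sigepirtuk → sigepirsuk
  rule 3: no change — sigepirsuk
  rule 4 (vowel merger): sigepirsuk → sigipirsuk
  ⇒ Venike sigipirsuk
The regular Venike reflex would be 'sigipirsuk', but the attested form is 'kigipirsuk'. The correspondence is irregular, so they are not cognates (the Venike form has a different source).

no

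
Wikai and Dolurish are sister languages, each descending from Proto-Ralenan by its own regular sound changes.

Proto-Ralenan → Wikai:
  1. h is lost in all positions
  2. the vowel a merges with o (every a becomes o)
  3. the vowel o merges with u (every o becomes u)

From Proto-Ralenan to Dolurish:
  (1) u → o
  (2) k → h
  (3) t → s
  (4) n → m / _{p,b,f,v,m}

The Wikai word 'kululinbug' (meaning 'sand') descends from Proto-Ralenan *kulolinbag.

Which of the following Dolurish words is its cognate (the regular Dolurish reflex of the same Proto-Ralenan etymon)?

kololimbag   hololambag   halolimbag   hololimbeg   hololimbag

Dolurish: *kulolinbag > kololinbag > hololinbag > hololimbag  (by vowel merger, unconditioned shift, nasal place assimilation)
Among the options, 'hololimbag' alone shows every Dolurish change applied in order.

hololimbag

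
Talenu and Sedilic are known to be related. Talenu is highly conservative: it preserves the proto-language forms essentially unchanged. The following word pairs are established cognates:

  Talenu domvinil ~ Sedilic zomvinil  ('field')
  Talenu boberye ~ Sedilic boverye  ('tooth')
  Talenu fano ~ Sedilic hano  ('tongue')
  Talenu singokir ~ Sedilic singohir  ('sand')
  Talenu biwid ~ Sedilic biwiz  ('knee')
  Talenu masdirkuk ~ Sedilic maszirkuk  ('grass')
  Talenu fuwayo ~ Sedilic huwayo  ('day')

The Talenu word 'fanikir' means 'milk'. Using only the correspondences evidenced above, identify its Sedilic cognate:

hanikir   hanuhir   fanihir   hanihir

fano ~ hano — Talenu f corresponds to Sedilic h word-initially before a back vowel.
singokir ~ singohir — Talenu k corresponds to Sedilic h between vowels (before a front vowel).
Applying these to Talenu 'fanikir':
  fanikir → hanikir   (f→h word-initially before a back vowel)
  hanikir → hanihir   (k→h between vowels (before a front vowel))
So the Sedilic cognate is 'hanihir'.

hanihir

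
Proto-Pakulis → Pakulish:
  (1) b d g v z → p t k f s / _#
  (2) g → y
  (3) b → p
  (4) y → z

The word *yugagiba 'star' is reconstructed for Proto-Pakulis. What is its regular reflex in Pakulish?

Pakulish: *yugagiba
  yugagiba (rule 1 does not apply)
  yugagiba → yuyayiba   [unconditioned shift]
  yuyayiba → yuyayipa   [unconditioned shift]
  yuyayipa → zuzazipa   [unconditioned shift]
  giving Pakulish zuzazipa.

zuzazipa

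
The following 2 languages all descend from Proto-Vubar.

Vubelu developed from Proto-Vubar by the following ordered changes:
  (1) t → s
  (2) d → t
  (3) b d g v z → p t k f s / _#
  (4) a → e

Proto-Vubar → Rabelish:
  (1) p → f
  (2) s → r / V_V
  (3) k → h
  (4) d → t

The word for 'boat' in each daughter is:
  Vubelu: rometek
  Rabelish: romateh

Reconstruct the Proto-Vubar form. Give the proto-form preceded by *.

Position 4: Vubelu has e, Rabelish has a. Rabelish preserves a here (none of its changes turn any other segment into a), so the proto-segment is *a.
Position 7: Vubelu has k, Rabelish has h. Taking the neighbouring segments as reconstructed: Vubelu k could go back to *k or *g; Rabelish h could go back to *k or *h — the one source consistent with every daughter is *k.
This points to *romadek. Verify forward in each daughter:
Vubelu: *romadek > romatek > rometek  (by unconditioned shift, vowel merger)
Rabelish: *romadek > romadeh > romateh  (by unconditioned shift, unconditioned shift)
No other proto-form is consistent with every reflex, so the reconstruction is *romadek.

*romadek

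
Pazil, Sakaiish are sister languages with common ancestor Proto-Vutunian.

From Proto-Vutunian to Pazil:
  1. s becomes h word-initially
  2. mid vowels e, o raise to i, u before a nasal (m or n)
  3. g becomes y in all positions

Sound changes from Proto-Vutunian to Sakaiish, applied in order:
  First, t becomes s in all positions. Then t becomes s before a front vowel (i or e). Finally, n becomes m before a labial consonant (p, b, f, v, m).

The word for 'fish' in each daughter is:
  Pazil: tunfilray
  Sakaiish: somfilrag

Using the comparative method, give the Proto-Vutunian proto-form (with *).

*tonfilrag

Position 9: Pazil has y, Sakaiish has g. Sakaiish preserves g here (none of its changes turn any other segment into g), so the proto-segment is *g.
Position 2: Pazil has u, Sakaiish has o. Sakaiish preserves o here (none of its changes turn any other segment into o), so the proto-segment is *o.
Position 3: Pazil has n, Sakaiish has m. Pazil preserves n here (none of its changes turn any other segment into n), so the proto-segment is *n.
Verify the candidate proto-form against each daughter:
Pazil: *tonfilrag
  tonfilrag (rule 1 does not apply)
  tonfilrag → tunfilrag   [pre-nasal raising]
  tunfilrag → tunfilray   [unconditioned shift]
  giving Pazil tunfilray.
Sakaiish: start from *tonfilrag.
  rule 1 (unconditioned shift): tonfilrag → sonfilrag
  rule 2: no change — sonfilrag
  rule 3 (nasal place assimilation): sonfilrag → somfilrag
  ⇒ Sakaiish somfilrag
Only *tonfilrag yields all of Pazil tunfilray, Sakaiish somfilrag.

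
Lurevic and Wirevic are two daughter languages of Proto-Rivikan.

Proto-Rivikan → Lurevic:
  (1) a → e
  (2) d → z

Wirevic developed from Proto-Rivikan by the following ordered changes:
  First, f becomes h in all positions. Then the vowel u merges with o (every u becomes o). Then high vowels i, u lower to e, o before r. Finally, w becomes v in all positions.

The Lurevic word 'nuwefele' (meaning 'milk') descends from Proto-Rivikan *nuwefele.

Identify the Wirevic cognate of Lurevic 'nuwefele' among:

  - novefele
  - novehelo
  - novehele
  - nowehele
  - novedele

Wirevic: *nuwefele
  nuwefele → nuwehele   [unconditioned shift]
  nuwehele → nowehele   [vowel merger]
  nowehele (rule 3 does not apply)
  nowehele → novehele   [unconditioned shift]
  giving Wirevic novehele.
Only 'novehele' matches the regular Wirevic development of *nuwefele.

novehele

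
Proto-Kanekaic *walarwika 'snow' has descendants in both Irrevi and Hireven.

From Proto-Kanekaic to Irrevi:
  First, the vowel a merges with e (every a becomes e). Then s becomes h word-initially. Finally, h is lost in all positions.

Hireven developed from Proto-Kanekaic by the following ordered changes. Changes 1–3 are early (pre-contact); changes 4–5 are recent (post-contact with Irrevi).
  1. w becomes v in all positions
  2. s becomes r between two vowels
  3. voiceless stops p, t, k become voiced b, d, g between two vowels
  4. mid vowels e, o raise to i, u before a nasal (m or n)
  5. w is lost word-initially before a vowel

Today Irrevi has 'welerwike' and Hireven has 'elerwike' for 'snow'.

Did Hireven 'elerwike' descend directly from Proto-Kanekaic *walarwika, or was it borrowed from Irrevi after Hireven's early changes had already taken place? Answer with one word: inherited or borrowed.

If inherited, *walarwika would pass through all of Hireven's changes:
Hireven: *walarwika
  walarwika → valarvika   [unconditioned shift]
  valarvika (rule 2 does not apply)
  valarvika → valarviga   [intervocalic voicing]
  valarviga (rule 4 does not apply)
  valarviga (rule 5 does not apply)
  giving Hireven valarviga.
If borrowed from Irrevi 'welerwike' after the early changes, it would undergo only the recent ones:
  rule 4 (pre-nasal raising): no change (welerwike)
  rule 5 (glide loss): welerwike → elerwike
  ⇒ as a loan: elerwike
Hireven 'elerwike' matches the loan outcome 'elerwike', not the inherited 'valarviga' — it skipped the early Hireven changes, so it was borrowed from Irrevi.

borrowed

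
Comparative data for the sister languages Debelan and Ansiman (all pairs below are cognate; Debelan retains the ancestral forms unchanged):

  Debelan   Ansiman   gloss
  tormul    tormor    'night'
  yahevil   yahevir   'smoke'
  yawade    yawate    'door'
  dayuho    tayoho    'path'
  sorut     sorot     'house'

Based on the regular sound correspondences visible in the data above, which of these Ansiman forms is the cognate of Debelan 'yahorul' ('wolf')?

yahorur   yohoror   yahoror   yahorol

yahoror

tormul ~ tormor, dayuho ~ tayoho — Debelan u corresponds to Ansiman o after a consonant, before a consonant other than r, m, n, p, b, f, v.
tormul ~ tormor, yahevil ~ yahevir — Debelan l corresponds to Ansiman r word-finally.
Applying these to Debelan 'yahorul':
  yahorul → yahorol   (u→o after a consonant, before a consonant other than r, m, n, p, b, f, v)
  yahorol → yahoror   (l→r word-finally)
So the Ansiman cognate is 'yahoror'.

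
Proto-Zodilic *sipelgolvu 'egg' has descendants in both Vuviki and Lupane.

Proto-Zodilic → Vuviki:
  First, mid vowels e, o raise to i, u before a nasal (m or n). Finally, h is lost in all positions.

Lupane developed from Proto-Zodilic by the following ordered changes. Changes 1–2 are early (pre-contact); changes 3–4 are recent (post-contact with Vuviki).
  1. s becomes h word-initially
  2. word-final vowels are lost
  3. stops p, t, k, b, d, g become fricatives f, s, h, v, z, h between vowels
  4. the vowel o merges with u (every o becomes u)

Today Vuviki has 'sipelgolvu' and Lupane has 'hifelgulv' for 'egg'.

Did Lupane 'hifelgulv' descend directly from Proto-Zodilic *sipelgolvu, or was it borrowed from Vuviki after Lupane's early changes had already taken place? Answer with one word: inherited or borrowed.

inherited

If inherited, *sipelgolvu would pass through all of Lupane's changes:
Lupane: start from *sipelgolvu.
  rule 1 (debuccalisation): sipelgolvu → hipelgolvu
  rule 2 (apocope): hipelgolvu → hipelgolv
  rule 3 (intervocalic lenition): hipelgolv → hifelgolv
  rule 4 (vowel merger): hifelgolv → hifelgulv
  ⇒ Lupane hifelgulv
If borrowed from Vuviki 'sipelgolvu' after the early changes, it would undergo only the recent ones:
  rule 3 (intervocalic lenition): sipelgolvu → sifelgolvu
  rule 4 (vowel merger): sifelgolvu → sifelgulvu
  ⇒ as a loan: sifelgulvu
Lupane 'hifelgulv' matches the inherited outcome exactly, so it is an inherited cognate, not a loan.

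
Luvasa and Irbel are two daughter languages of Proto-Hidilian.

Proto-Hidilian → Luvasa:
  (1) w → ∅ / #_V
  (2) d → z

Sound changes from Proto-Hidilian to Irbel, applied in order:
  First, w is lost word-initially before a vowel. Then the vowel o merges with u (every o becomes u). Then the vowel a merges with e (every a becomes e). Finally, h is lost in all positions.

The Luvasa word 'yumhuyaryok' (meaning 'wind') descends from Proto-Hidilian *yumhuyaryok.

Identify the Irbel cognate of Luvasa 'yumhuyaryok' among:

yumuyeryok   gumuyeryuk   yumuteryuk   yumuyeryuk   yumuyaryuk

yumuyeryuk

Irbel: start from *yumhuyaryok.
  rule 1: no change — yumhuyaryok
  rule 2 (vowel merger): yumhuyaryok → yumhuyaryuk
  rule 3 (vowel merger): yumhuyaryuk → yumhuyeryuk
  rule 4 (h-loss): yumhuyeryuk → yumuyeryuk
  ⇒ Irbel yumuyeryuk
Only 'yumuyeryuk' matches the regular Irbel development of *yumhuyaryok.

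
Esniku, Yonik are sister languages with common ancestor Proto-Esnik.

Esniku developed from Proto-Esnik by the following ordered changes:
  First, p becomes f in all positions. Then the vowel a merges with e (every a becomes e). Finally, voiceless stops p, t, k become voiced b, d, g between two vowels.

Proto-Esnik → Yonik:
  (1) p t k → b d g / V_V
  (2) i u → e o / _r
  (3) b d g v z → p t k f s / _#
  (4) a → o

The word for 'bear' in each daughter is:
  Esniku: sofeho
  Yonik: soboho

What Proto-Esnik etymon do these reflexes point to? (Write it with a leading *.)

Position 4: Esniku has e, Yonik has o. Taking the neighbouring segments as reconstructed: Esniku e could go back to *a or *e; Yonik o could go back to *a or *o — the one source consistent with every daughter is *a.
Position 3: Esniku has f, Yonik has b. Taking the neighbouring segments as reconstructed: Esniku f could go back to *p or *f; Yonik b could go back to *p or *b — the one source consistent with every daughter is *p.
This points to *sopaho. Verify forward in each daughter:
Esniku: *sopaho > sofaho > sofeho  (by unconditioned shift, vowel merger)
Yonik: *sopaho > sobaho > soboho  (by intervocalic voicing, vowel merger)
*sopaho is the unique common source.

*sopaho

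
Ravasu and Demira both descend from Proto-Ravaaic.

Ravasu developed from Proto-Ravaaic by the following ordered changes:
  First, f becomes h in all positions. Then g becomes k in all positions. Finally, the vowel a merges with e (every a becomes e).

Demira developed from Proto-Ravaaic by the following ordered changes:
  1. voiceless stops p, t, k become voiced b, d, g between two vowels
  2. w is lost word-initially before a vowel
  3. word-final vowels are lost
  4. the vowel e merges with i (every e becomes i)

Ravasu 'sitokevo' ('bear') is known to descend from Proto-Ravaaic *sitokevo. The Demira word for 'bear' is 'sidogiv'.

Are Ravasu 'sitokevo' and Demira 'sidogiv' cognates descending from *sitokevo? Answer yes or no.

Derive the expected Demira reflex of *sitokevo:
Demira: start from *sitokevo.
  rule 1 (intervocalic voicing): sitokevo → sidogevo
  rule 2: no change — sidogevo
  rule 3 (apocope): sidogevo → sidogev
  rule 4 (vowel merger): sidogev → sidogiv
  ⇒ Demira sidogiv
Demira 'sidogiv' matches the regular reflex exactly, so the pair is cognate.

yes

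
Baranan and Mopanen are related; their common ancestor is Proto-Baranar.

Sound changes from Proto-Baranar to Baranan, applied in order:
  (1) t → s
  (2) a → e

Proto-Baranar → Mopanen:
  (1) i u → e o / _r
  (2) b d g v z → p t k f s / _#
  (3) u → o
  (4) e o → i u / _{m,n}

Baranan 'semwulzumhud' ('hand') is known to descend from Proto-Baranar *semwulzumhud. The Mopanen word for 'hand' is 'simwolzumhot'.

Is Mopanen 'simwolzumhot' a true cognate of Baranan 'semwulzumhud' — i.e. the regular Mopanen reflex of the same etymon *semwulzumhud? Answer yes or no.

Derive the expected Mopanen reflex of *semwulzumhud:
Mopanen: *semwulzumhud > semwulzumhut > semwolzomhot > simwolzumhot  (by final devoicing, vowel merger, pre-nasal raising)
Mopanen 'simwolzumhot' matches the regular reflex exactly, so the pair is cognate.

yes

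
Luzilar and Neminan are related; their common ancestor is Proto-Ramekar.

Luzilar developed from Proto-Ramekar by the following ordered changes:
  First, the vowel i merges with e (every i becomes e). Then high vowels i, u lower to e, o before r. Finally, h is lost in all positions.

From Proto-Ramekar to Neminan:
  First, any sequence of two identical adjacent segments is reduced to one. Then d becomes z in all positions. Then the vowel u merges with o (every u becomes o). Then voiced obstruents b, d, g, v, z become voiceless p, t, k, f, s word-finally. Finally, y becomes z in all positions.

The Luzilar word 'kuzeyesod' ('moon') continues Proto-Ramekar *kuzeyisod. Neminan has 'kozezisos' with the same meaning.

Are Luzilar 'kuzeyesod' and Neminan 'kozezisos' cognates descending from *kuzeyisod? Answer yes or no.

yes

Derive the expected Neminan reflex of *kuzeyisod:
Neminan: start from *kuzeyisod.
  rule 1: no change — kuzeyisod
  rule 2 (unconditioned shift): kuzeyisod → kuzeyisoz
  rule 3 (vowel merger): kuzeyisoz → kozeyisoz
  rule 4 (final devoicing): kozeyisoz → kozeyisos
  rule 5 (unconditioned shift): kozeyisos → kozezisos
  ⇒ Neminan kozezisos
Neminan 'kozezisos' matches the regular reflex exactly, so the pair is cognate.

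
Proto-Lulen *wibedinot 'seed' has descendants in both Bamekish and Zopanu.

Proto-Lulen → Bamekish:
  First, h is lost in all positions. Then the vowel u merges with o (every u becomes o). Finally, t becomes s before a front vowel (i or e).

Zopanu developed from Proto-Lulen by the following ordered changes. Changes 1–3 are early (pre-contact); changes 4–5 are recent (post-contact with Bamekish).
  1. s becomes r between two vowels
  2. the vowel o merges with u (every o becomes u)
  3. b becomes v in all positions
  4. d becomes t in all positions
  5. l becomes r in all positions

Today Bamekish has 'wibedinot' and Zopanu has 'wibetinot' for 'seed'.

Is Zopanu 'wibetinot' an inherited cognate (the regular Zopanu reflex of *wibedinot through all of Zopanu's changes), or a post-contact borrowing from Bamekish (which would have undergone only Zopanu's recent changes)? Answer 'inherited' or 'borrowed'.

If inherited, *wibedinot would pass through all of Zopanu's changes:
Zopanu: *wibedinot > wibedinut > wivedinut > wivetinut  (by vowel merger, unconditioned shift, unconditioned shift)
If borrowed from Bamekish 'wibedinot' after the early changes, it would undergo only the recent ones:
  rule 4 (unconditioned shift): wibedinot → wibetinot
  rule 5 (unconditioned shift): no change (wibetinot)
  ⇒ as a loan: wibetinot
Zopanu 'wibetinot' matches the loan outcome 'wibetinot', not the inherited 'wivetinut' — it skipped the early Zopanu changes, so it was borrowed from Bamekish.

borrowed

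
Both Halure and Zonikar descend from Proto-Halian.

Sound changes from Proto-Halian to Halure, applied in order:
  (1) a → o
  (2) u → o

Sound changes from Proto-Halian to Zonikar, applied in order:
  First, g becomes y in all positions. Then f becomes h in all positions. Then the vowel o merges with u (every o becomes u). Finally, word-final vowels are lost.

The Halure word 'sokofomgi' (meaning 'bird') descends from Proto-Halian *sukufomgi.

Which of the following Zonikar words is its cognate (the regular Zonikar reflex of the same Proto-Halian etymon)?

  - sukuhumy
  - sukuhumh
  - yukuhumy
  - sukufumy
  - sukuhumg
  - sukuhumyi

Zonikar: *sukufomgi > sukufomyi > sukuhomyi > sukuhumyi > sukuhumy  (by unconditioned shift, unconditioned shift, vowel merger, apocope)
The other candidates each miss or misapply at least one Zonikar change.

sukuhumy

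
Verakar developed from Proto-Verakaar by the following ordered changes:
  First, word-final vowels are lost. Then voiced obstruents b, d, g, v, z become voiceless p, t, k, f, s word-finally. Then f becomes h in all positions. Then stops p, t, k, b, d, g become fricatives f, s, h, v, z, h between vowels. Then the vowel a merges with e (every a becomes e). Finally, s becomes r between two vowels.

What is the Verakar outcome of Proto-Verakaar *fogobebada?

hohovevet

Verakar: start from *fogobebada.
  rule 1 (apocope): fogobebada → fogobebad
  rule 2 (final devoicing): fogobebad → fogobebat
  rule 3 (unconditioned shift): fogobebat → hogobebat
  rule 4 (intervocalic lenition): hogobebat → hohovevat
  rule 5 (vowel merger): hohovevat → hohovevet
  rule 6: no change — hohovevet
  ⇒ Verakar hohovevet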